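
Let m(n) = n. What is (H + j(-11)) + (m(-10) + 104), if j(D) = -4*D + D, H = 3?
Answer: 130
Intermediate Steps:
j(D) = -3*D
(H + j(-11)) + (m(-10) + 104) = (3 - 3*(-11)) + (-10 + 104) = (3 + 33) + 94 = 36 + 94 = 130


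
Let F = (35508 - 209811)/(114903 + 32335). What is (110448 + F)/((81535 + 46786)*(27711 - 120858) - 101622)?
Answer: -5420656107/586636329520514 ≈ -9.2402e-6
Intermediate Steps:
F = -174303/147238 ≈ -1.1838
(110448 + F)/((81535 + 46786)*(27711 - 120858) - 101622) = (110448 - 174303/147238)/((81535 + 46786)*(27711 - 120858) - 101622) = 16261968321/(147238*(128321*(-93147) - 101622)) = 16261968321/(147238*(-11952716187 - 101622)) = (16261968321/147238)/(-11952817809) = (16261968321/147238)*(-1/11952817809) = -5420656107/586636329520514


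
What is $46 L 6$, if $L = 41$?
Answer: $11316$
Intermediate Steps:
$46 L 6 = 46 \cdot 41 \cdot 6 = 1886 \cdot 6 = 11316$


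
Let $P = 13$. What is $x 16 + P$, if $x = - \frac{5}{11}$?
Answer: $\frac{63}{11} \approx 5.7273$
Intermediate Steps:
$x = - \frac{5}{11}$ ($x = \left(-5\right) \frac{1}{11} = - \frac{5}{11} \approx -0.45455$)
$x 16 + P = \left(- \frac{5}{11}\right) 16 + 13 = - \frac{80}{11} + 13 = \frac{63}{11}$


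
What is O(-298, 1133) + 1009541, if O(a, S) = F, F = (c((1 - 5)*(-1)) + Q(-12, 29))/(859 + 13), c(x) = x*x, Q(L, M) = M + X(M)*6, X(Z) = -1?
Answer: 880319791/872 ≈ 1.0095e+6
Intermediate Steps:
Q(L, M) = -6 + M (Q(L, M) = M - 1*6 = M - 6 = -6 + M)
c(x) = x²
F = 39/872 (F = (((1 - 5)*(-1))² + (-6 + 29))/(859 + 13) = ((-4*(-1))² + 23)/872 = (4² + 23)*(1/872) = (16 + 23)*(1/872) = 39*(1/872) = 39/872 ≈ 0.044725)
O(a, S) = 39/872
O(-298, 1133) + 1009541 = 39/872 + 1009541 = 880319791/872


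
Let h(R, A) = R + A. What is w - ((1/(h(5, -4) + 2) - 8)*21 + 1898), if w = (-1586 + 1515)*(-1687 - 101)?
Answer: 125211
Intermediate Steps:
h(R, A) = A + R
w = 126948 (w = -71*(-1788) = 126948)
w - ((1/(h(5, -4) + 2) - 8)*21 + 1898) = 126948 - ((1/((-4 + 5) + 2) - 8)*21 + 1898) = 126948 - ((1/(1 + 2) - 8)*21 + 1898) = 126948 - ((1/3 - 8)*21 + 1898) = 126948 - ((⅓ - 8)*21 + 1898) = 126948 - (-23/3*21 + 1898) = 126948 - (-161 + 1898) = 126948 - 1*1737 = 126948 - 1737 = 125211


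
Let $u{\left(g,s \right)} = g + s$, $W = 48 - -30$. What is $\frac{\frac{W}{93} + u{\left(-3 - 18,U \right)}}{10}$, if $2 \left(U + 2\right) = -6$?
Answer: $- \frac{78}{31} \approx -2.5161$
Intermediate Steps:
$U = -5$ ($U = -2 + \frac{1}{2} \left(-6\right) = -2 - 3 = -5$)
$W = 78$ ($W = 48 + 30 = 78$)
$\frac{\frac{W}{93} + u{\left(-3 - 18,U \right)}}{10} = \frac{\frac{78}{93} - 26}{10} = \left(78 \cdot \frac{1}{93} - 26\right) \frac{1}{10} = \left(\frac{26}{31} - 26\right) \frac{1}{10} = \left(- \frac{780}{31}\right) \frac{1}{10} = - \frac{78}{31}$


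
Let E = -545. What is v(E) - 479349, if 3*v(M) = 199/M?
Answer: -783735814/1635 ≈ -4.7935e+5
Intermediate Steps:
v(M) = 199/(3*M) (v(M) = (199/M)/3 = 199/(3*M))
v(E) - 479349 = (199/3)/(-545) - 479349 = (199/3)*(-1/545) - 479349 = -199/1635 - 479349 = -783735814/1635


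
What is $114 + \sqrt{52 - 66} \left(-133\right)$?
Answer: $114 - 133 i \sqrt{14} \approx 114.0 - 497.64 i$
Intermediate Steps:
$114 + \sqrt{52 - 66} \left(-133\right) = 114 + \sqrt{-14} \left(-133\right) = 114 + i \sqrt{14} \left(-133\right) = 114 - 133 i \sqrt{14}$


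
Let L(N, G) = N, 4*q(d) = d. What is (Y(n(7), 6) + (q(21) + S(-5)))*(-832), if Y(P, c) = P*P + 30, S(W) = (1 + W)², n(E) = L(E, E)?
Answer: -83408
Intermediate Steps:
q(d) = d/4
n(E) = E
Y(P, c) = 30 + P² (Y(P, c) = P² + 30 = 30 + P²)
(Y(n(7), 6) + (q(21) + S(-5)))*(-832) = ((30 + 7²) + ((¼)*21 + (1 - 5)²))*(-832) = ((30 + 49) + (21/4 + (-4)²))*(-832) = (79 + (21/4 + 16))*(-832) = (79 + 85/4)*(-832) = (401/4)*(-832) = -83408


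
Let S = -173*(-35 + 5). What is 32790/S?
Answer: 1093/173 ≈ 6.3179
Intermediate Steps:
S = 5190 (S = -173*(-30) = 5190)
32790/S = 32790/5190 = 32790*(1/5190) = 1093/173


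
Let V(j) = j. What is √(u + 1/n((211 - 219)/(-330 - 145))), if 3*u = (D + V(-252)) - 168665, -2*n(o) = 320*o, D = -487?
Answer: I*√14455903/16 ≈ 237.63*I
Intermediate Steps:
n(o) = -160*o
u = -56468 (u = ((-487 - 252) - 168665)/3 = (-739 - 168665)/3 = (⅓)*(-169404) = -56468)
√(u + 1/n((211 - 219)/(-330 - 145))) = √(-56468 + 1/(-160*(211 - 219)/(-330 - 145))) = √(-56468 + 1/(-(-1280)/(-475))) = √(-56468 + 1/(-(-1280)*(-1)/475)) = √(-56468 + 1/(-160*8/475)) = √(-56468 + 1/(-256/95)) = √(-56468 - 95/256) = √(-14455903/256) = I*√14455903/16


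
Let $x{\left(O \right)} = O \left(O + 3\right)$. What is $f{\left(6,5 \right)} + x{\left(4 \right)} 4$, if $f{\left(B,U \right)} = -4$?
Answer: $108$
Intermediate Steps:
$x{\left(O \right)} = O \left(3 + O\right)$
$f{\left(6,5 \right)} + x{\left(4 \right)} 4 = -4 + 4 \left(3 + 4\right) 4 = -4 + 4 \cdot 7 \cdot 4 = -4 + 28 \cdot 4 = -4 + 112 = 108$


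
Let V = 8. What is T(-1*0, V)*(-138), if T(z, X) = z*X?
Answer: 0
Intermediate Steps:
T(z, X) = X*z
T(-1*0, V)*(-138) = (8*(-1*0))*(-138) = (8*0)*(-138) = 0*(-138) = 0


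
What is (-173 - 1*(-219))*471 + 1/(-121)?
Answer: 2621585/121 ≈ 21666.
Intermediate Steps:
(-173 - 1*(-219))*471 + 1/(-121) = (-173 + 219)*471 - 1/121 = 46*471 - 1/121 = 21666 - 1/121 = 2621585/121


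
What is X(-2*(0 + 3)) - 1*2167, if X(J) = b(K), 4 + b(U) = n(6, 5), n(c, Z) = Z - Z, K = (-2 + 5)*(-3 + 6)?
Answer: -2171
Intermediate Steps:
K = 9 (K = 3*3 = 9)
n(c, Z) = 0
b(U) = -4 (b(U) = -4 + 0 = -4)
X(J) = -4
X(-2*(0 + 3)) - 1*2167 = -4 - 1*2167 = -4 - 2167 = -2171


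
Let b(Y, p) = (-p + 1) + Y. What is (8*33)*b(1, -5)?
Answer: 1848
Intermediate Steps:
b(Y, p) = 1 + Y - p (b(Y, p) = (1 - p) + Y = 1 + Y - p)
(8*33)*b(1, -5) = (8*33)*(1 + 1 - 1*(-5)) = 264*(1 + 1 + 5) = 264*7 = 1848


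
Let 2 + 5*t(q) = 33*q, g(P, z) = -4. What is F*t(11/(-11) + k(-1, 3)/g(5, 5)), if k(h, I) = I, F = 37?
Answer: -8843/20 ≈ -442.15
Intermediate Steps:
t(q) = -⅖ + 33*q/5 (t(q) = -⅖ + (33*q)/5 = -⅖ + 33*q/5)
F*t(11/(-11) + k(-1, 3)/g(5, 5)) = 37*(-⅖ + 33*(11/(-11) + 3/(-4))/5) = 37*(-⅖ + 33*(11*(-1/11) + 3*(-¼))/5) = 37*(-⅖ + 33*(-1 - ¾)/5) = 37*(-⅖ + (33/5)*(-7/4)) = 37*(-⅖ - 231/20) = 37*(-239/20) = -8843/20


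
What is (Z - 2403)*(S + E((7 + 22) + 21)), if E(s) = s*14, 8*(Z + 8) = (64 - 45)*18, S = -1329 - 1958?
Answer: 24506651/4 ≈ 6.1267e+6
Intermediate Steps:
S = -3287
Z = 139/4 (Z = -8 + ((64 - 45)*18)/8 = -8 + (19*18)/8 = -8 + (⅛)*342 = -8 + 171/4 = 139/4 ≈ 34.750)
E(s) = 14*s
(Z - 2403)*(S + E((7 + 22) + 21)) = (139/4 - 2403)*(-3287 + 14*((7 + 22) + 21)) = -9473*(-3287 + 14*(29 + 21))/4 = -9473*(-3287 + 14*50)/4 = -9473*(-3287 + 700)/4 = -9473/4*(-2587) = 24506651/4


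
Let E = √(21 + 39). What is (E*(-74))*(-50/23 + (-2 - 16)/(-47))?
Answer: 286528*√15/1081 ≈ 1026.6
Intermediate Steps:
E = 2*√15 (E = √60 = 2*√15 ≈ 7.7460)
(E*(-74))*(-50/23 + (-2 - 16)/(-47)) = ((2*√15)*(-74))*(-50/23 + (-2 - 16)/(-47)) = (-148*√15)*(-50*1/23 - 18*(-1/47)) = (-148*√15)*(-50/23 + 18/47) = -148*√15*(-1936/1081) = 286528*√15/1081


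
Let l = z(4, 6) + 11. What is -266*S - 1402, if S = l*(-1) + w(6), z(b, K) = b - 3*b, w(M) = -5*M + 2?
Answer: 6844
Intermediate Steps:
w(M) = 2 - 5*M
z(b, K) = -2*b
l = 3 (l = -2*4 + 11 = -8 + 11 = 3)
S = -31 (S = 3*(-1) + (2 - 5*6) = -3 + (2 - 30) = -3 - 28 = -31)
-266*S - 1402 = -266*(-31) - 1402 = 8246 - 1402 = 6844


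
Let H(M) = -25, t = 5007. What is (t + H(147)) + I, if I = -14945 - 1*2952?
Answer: -12915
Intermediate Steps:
I = -17897 (I = -14945 - 2952 = -17897)
(t + H(147)) + I = (5007 - 25) - 17897 = 4982 - 17897 = -12915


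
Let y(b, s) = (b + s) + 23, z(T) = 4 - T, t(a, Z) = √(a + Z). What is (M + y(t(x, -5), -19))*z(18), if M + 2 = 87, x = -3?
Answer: -1246 - 28*I*√2 ≈ -1246.0 - 39.598*I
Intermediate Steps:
t(a, Z) = √(Z + a)
y(b, s) = 23 + b + s
M = 85 (M = -2 + 87 = 85)
(M + y(t(x, -5), -19))*z(18) = (85 + (23 + √(-5 - 3) - 19))*(4 - 1*18) = (85 + (23 + √(-8) - 19))*(4 - 18) = (85 + (23 + 2*I*√2 - 19))*(-14) = (85 + (4 + 2*I*√2))*(-14) = (89 + 2*I*√2)*(-14) = -1246 - 28*I*√2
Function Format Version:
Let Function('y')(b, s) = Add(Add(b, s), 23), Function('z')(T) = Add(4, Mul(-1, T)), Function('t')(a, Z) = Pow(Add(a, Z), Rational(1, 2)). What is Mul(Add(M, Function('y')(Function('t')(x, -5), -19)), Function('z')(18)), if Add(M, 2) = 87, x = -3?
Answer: Add(-1246, Mul(-28, I, Pow(2, Rational(1, 2)))) ≈ Add(-1246.0, Mul(-39.598, I))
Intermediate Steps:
Function('t')(a, Z) = Pow(Add(Z, a), Rational(1, 2))
Function('y')(b, s) = Add(23, b, s)
M = 85 (M = Add(-2, 87) = 85)
Mul(Add(M, Function('y')(Function('t')(x, -5), -19)), Function('z')(18)) = Mul(Add(85, Add(23, Pow(Add(-5, -3), Rational(1, 2)), -19)), Add(4, Mul(-1, 18))) = Mul(Add(85, Add(23, Pow(-8, Rational(1, 2)), -19)), Add(4, -18)) = Mul(Add(85, Add(23, Mul(2, I, Pow(2, Rational(1, 2))), -19)), -14) = Mul(Add(85, Add(4, Mul(2, I, Pow(2, Rational(1, 2))))), -14) = Mul(Add(89, Mul(2, I, Pow(2, Rational(1, 2)))), -14) = Add(-1246, Mul(-28, I, Pow(2, Rational(1, 2))))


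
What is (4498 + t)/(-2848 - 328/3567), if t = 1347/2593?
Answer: -1014825507/642503912 ≈ -1.5795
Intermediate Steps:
t = 1347/2593 (t = 1347*(1/2593) = 1347/2593 ≈ 0.51948)
(4498 + t)/(-2848 - 328/3567) = (4498 + 1347/2593)/(-2848 - 328/3567) = 11664661/(2593*(-2848 - 328*1/3567)) = 11664661/(2593*(-2848 - 8/87)) = 11664661/(2593*(-247784/87)) = (11664661/2593)*(-87/247784) = -1014825507/642503912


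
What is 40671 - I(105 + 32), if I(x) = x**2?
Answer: 21902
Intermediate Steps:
40671 - I(105 + 32) = 40671 - (105 + 32)**2 = 40671 - 1*137**2 = 40671 - 1*18769 = 40671 - 18769 = 21902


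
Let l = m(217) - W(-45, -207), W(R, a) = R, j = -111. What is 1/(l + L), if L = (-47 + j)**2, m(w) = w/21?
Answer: 3/75058 ≈ 3.9969e-5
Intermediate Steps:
m(w) = w/21 (m(w) = w*(1/21) = w/21)
L = 24964 (L = (-47 - 111)**2 = (-158)**2 = 24964)
l = 166/3 (l = (1/21)*217 - 1*(-45) = 31/3 + 45 = 166/3 ≈ 55.333)
1/(l + L) = 1/(166/3 + 24964) = 1/(75058/3) = 3/75058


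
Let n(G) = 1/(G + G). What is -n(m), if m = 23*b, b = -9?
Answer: 1/414 ≈ 0.0024155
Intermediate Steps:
m = -207 (m = 23*(-9) = -207)
n(G) = 1/(2*G)
-n(m) = -1/(2*(-207)) = -(-1)/(2*207) = -1*(-1/414) = 1/414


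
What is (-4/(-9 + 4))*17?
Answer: 68/5 ≈ 13.600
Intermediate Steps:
(-4/(-9 + 4))*17 = (-4/(-5))*17 = -⅕*(-4)*17 = (⅘)*17 = 68/5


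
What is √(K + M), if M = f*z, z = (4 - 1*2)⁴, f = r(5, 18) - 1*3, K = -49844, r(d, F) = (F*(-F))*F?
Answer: 2*I*√35801 ≈ 378.42*I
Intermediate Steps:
r(d, F) = -F³ (r(d, F) = (-F²)*F = -F³)
f = -5835 (f = -1*18³ - 1*3 = -1*5832 - 3 = -5832 - 3 = -5835)
z = 16 (z = (4 - 2)⁴ = 2⁴ = 16)
M = -93360 (M = -5835*16 = -93360)
√(K + M) = √(-49844 - 93360) = √(-143204) = 2*I*√35801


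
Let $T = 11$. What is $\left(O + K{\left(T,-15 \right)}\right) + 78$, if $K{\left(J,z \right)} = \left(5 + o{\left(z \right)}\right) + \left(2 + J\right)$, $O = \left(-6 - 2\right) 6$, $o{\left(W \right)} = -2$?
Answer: $46$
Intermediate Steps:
$O = -48$ ($O = \left(-8\right) 6 = -48$)
$K{\left(J,z \right)} = 5 + J$ ($K{\left(J,z \right)} = \left(5 - 2\right) + \left(2 + J\right) = 3 + \left(2 + J\right) = 5 + J$)
$\left(O + K{\left(T,-15 \right)}\right) + 78 = \left(-48 + \left(5 + 11\right)\right) + 78 = \left(-48 + 16\right) + 78 = -32 + 78 = 46$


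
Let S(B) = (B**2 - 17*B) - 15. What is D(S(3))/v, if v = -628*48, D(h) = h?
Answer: 19/10048 ≈ 0.0018909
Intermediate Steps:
S(B) = -15 + B**2 - 17*B
v = -30144
D(S(3))/v = (-15 + 3**2 - 17*3)/(-30144) = (-15 + 9 - 51)*(-1/30144) = -57*(-1/30144) = 19/10048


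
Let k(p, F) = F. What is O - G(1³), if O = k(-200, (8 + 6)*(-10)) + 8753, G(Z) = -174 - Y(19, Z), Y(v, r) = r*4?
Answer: 8791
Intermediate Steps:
Y(v, r) = 4*r
G(Z) = -174 - 4*Z
O = 8613 (O = (8 + 6)*(-10) + 8753 = 14*(-10) + 8753 = -140 + 8753 = 8613)
O - G(1³) = 8613 - (-174 - 4*1³) = 8613 - (-174 - 4*1) = 8613 - (-174 - 4) = 8613 - 1*(-178) = 8613 + 178 = 8791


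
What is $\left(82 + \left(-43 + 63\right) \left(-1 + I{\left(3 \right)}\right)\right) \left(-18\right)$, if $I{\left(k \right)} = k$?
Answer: $-2196$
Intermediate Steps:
$\left(82 + \left(-43 + 63\right) \left(-1 + I{\left(3 \right)}\right)\right) \left(-18\right) = \left(82 + \left(-43 + 63\right) \left(-1 + 3\right)\right) \left(-18\right) = \left(82 + 20 \cdot 2\right) \left(-18\right) = \left(82 + 40\right) \left(-18\right) = 122 \left(-18\right) = -2196$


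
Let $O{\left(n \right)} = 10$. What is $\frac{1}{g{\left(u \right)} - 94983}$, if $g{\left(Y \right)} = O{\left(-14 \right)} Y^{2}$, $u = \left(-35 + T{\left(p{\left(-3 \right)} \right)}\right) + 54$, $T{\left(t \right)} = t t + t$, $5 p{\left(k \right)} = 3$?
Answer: $- \frac{125}{11374873} \approx -1.0989 \cdot 10^{-5}$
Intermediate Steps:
$p{\left(k \right)} = \frac{3}{5}$ ($p{\left(k \right)} = \frac{1}{5} \cdot 3 = \frac{3}{5}$)
$T{\left(t \right)} = t + t^{2}$ ($T{\left(t \right)} = t^{2} + t = t + t^{2}$)
$u = \frac{499}{25}$ ($u = \left(-35 + \frac{3 \left(1 + \frac{3}{5}\right)}{5}\right) + 54 = \left(-35 + \frac{3}{5} \cdot \frac{8}{5}\right) + 54 = \left(-35 + \frac{24}{25}\right) + 54 = - \frac{851}{25} + 54 = \frac{499}{25} \approx 19.96$)
$g{\left(Y \right)} = 10 Y^{2}$
$\frac{1}{g{\left(u \right)} - 94983} = \frac{1}{10 \left(\frac{499}{25}\right)^{2} - 94983} = \frac{1}{10 \cdot \frac{249001}{625} - 94983} = \frac{1}{\frac{498002}{125} - 94983} = \frac{1}{- \frac{11374873}{125}} = - \frac{125}{11374873}$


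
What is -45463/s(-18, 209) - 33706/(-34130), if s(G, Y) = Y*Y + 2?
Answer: -39636496/745450395 ≈ -0.053171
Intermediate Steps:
s(G, Y) = 2 + Y² (s(G, Y) = Y² + 2 = 2 + Y²)
-45463/s(-18, 209) - 33706/(-34130) = -45463/(2 + 209²) - 33706/(-34130) = -45463/(2 + 43681) - 33706*(-1/34130) = -45463/43683 + 16853/17065 = -39636496/745450395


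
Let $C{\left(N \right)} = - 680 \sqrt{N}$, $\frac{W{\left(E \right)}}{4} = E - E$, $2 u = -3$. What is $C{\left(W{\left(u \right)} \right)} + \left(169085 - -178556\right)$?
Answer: $347641$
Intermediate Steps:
$u = - \frac{3}{2}$ ($u = \frac{1}{2} \left(-3\right) = - \frac{3}{2} \approx -1.5$)
$W{\left(E \right)} = 0$ ($W{\left(E \right)} = 4 \left(E - E\right) = 4 \cdot 0 = 0$)
$C{\left(W{\left(u \right)} \right)} + \left(169085 - -178556\right) = - 680 \sqrt{0} + \left(169085 - -178556\right) = \left(-680\right) 0 + \left(169085 + 178556\right) = 0 + 347641 = 347641$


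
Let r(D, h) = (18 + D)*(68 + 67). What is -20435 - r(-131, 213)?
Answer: -5180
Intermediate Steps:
r(D, h) = 2430 + 135*D (r(D, h) = (18 + D)*135 = 2430 + 135*D)
-20435 - r(-131, 213) = -20435 - (2430 + 135*(-131)) = -20435 - (2430 - 17685) = -20435 - 1*(-15255) = -20435 + 15255 = -5180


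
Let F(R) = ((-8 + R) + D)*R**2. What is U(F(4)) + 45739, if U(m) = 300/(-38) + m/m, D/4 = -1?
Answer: 868910/19 ≈ 45732.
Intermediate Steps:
D = -4 (D = 4*(-1) = -4)
F(R) = R**2*(-12 + R) (F(R) = ((-8 + R) - 4)*R**2 = (-12 + R)*R**2 = R**2*(-12 + R))
U(m) = -131/19 (U(m) = 300*(-1/38) + 1 = -150/19 + 1 = -131/19)
U(F(4)) + 45739 = -131/19 + 45739 = 868910/19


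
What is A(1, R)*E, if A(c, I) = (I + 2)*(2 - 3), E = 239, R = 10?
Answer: -2868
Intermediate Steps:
A(c, I) = -2 - I (A(c, I) = (2 + I)*(-1) = -2 - I)
A(1, R)*E = (-2 - 1*10)*239 = (-2 - 10)*239 = -12*239 = -2868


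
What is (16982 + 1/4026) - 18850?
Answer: -7520567/4026 ≈ -1868.0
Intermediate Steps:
(16982 + 1/4026) - 18850 = 68369533/4026 - 18850 = -7520567/4026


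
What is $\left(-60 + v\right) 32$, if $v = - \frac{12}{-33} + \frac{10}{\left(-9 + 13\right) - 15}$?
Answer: $- \frac{21312}{11} \approx -1937.5$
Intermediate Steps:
$v = - \frac{6}{11}$ ($v = \left(-12\right) \left(- \frac{1}{33}\right) + \frac{10}{4 - 15} = \frac{4}{11} + \frac{10}{-11} = \frac{4}{11} + 10 \left(- \frac{1}{11}\right) = \frac{4}{11} - \frac{10}{11} = - \frac{6}{11} \approx -0.54545$)
$\left(-60 + v\right) 32 = \left(-60 - \frac{6}{11}\right) 32 = \left(- \frac{666}{11}\right) 32 = - \frac{21312}{11}$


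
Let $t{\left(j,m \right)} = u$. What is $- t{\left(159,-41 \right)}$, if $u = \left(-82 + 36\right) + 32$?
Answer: $14$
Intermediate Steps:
$u = -14$ ($u = -46 + 32 = -14$)
$t{\left(j,m \right)} = -14$
$- t{\left(159,-41 \right)} = \left(-1\right) \left(-14\right) = 14$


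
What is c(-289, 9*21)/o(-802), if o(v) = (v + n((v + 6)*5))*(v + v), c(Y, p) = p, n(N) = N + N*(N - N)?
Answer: 63/2556776 ≈ 2.4640e-5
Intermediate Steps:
n(N) = N (n(N) = N + N*0 = N + 0 = N)
o(v) = 2*v*(30 + 6*v) (o(v) = (v + (v + 6)*5)*(v + v) = (v + (6 + v)*5)*(2*v) = (v + (30 + 5*v))*(2*v) = (30 + 6*v)*(2*v) = 2*v*(30 + 6*v))
c(-289, 9*21)/o(-802) = (9*21)/((12*(-802)*(5 - 802))) = 189/((12*(-802)*(-797))) = 189/7670328 = 189*(1/7670328) = 63/2556776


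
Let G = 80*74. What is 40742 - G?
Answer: 34822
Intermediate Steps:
G = 5920
40742 - G = 40742 - 1*5920 = 40742 - 5920 = 34822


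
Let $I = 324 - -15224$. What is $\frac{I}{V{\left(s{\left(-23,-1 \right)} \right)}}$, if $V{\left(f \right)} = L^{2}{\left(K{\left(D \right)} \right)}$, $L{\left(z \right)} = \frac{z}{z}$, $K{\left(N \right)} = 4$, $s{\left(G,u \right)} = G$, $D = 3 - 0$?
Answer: $15548$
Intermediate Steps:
$D = 3$ ($D = 3 + 0 = 3$)
$L{\left(z \right)} = 1$
$V{\left(f \right)} = 1$ ($V{\left(f \right)} = 1^{2} = 1$)
$I = 15548$ ($I = 324 + 15224 = 15548$)
$\frac{I}{V{\left(s{\left(-23,-1 \right)} \right)}} = \frac{15548}{1} = 15548 \cdot 1 = 15548$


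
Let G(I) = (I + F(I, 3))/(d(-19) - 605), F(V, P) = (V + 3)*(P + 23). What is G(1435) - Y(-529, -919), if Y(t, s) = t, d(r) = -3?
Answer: 282809/608 ≈ 465.15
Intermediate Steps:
F(V, P) = (3 + V)*(23 + P)
G(I) = -39/304 - 27*I/608 (G(I) = (I + (69 + 3*3 + 23*I + 3*I))/(-3 - 605) = (I + (69 + 9 + 23*I + 3*I))/(-608) = (I + (78 + 26*I))*(-1/608) = (78 + 27*I)*(-1/608) = -39/304 - 27*I/608)
G(1435) - Y(-529, -919) = (-39/304 - 27/608*1435) - 1*(-529) = (-39/304 - 38745/608) + 529 = -38823/608 + 529 = 282809/608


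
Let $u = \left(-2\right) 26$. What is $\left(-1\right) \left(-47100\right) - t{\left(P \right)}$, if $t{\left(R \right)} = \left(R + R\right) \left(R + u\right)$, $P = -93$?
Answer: $20130$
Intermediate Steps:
$u = -52$
$t{\left(R \right)} = 2 R \left(-52 + R\right)$ ($t{\left(R \right)} = \left(R + R\right) \left(R - 52\right) = 2 R \left(-52 + R\right)$)
$\left(-1\right) \left(-47100\right) - t{\left(P \right)} = \left(-1\right) \left(-47100\right) - 2 \left(-93\right) \left(-52 - 93\right) = 47100 - 2 \left(-93\right) \left(-145\right) = 47100 - 26970 = 20130$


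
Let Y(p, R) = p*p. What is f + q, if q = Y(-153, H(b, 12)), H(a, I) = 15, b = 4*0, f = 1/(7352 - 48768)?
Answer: 969507143/41416 ≈ 23409.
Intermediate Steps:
f = -1/41416 (f = 1/(-41416) = -1/41416 ≈ -2.4145e-5)
b = 0
Y(p, R) = p**2
q = 23409 (q = (-153)**2 = 23409)
f + q = -1/41416 + 23409 = 969507143/41416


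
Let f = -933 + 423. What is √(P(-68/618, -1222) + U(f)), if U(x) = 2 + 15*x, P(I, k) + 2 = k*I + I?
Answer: 4*I*√4983346/103 ≈ 86.693*I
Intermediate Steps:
P(I, k) = -2 + I + I*k (P(I, k) = -2 + (k*I + I) = -2 + (I*k + I) = -2 + (I + I*k) = -2 + I + I*k)
f = -510
√(P(-68/618, -1222) + U(f)) = √((-2 - 68/618 - 68/618*(-1222)) + (2 + 15*(-510))) = √((-2 - 68*1/618 - 68*1/618*(-1222)) + (2 - 7650)) = √((-2 - 34/309 - 34/309*(-1222)) - 7648) = √((-2 - 34/309 + 41548/309) - 7648) = √(13632/103 - 7648) = √(-774112/103) = 4*I*√4983346/103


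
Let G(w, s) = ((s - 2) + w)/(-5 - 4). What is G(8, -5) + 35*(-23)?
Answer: -7246/9 ≈ -805.11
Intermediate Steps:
G(w, s) = 2/9 - s/9 - w/9 (G(w, s) = ((-2 + s) + w)/(-9) = (-2 + s + w)*(-⅑) = 2/9 - s/9 - w/9)
G(8, -5) + 35*(-23) = (2/9 - ⅑*(-5) - ⅑*8) + 35*(-23) = (2/9 + 5/9 - 8/9) - 805 = -⅑ - 805 = -7246/9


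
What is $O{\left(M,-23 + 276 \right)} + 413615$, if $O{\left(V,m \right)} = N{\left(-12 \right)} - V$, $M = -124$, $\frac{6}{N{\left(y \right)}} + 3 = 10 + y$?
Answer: $\frac{2068689}{5} \approx 4.1374 \cdot 10^{5}$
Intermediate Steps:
$N{\left(y \right)} = \frac{6}{7 + y}$ ($N{\left(y \right)} = \frac{6}{-3 + \left(10 + y\right)} = \frac{6}{7 + y}$)
$O{\left(V,m \right)} = - \frac{6}{5} - V$ ($O{\left(V,m \right)} = \frac{6}{7 - 12} - V = \frac{6}{-5} - V = 6 \left(- \frac{1}{5}\right) - V = - \frac{6}{5} - V$)
$O{\left(M,-23 + 276 \right)} + 413615 = \left(- \frac{6}{5} - -124\right) + 413615 = \left(- \frac{6}{5} + 124\right) + 413615 = \frac{614}{5} + 413615 = \frac{2068689}{5}$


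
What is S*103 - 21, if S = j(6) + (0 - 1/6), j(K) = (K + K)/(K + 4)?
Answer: 2563/30 ≈ 85.433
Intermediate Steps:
j(K) = 2*K/(4 + K) (j(K) = (2*K)/(4 + K) = 2*K/(4 + K))
S = 31/30 (S = 2*6/(4 + 6) + (0 - 1/6) = 2*6/10 + (0 - 1*⅙) = 2*6*(⅒) + (0 - ⅙) = 6/5 - ⅙ = 31/30 ≈ 1.0333)
S*103 - 21 = (31/30)*103 - 21 = 3193/30 - 21 = 2563/30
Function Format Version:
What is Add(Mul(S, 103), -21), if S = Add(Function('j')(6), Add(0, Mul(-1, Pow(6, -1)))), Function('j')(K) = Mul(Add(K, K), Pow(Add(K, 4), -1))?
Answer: Rational(2563, 30) ≈ 85.433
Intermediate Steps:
Function('j')(K) = Mul(2, K, Pow(Add(4, K), -1)) (Function('j')(K) = Mul(Mul(2, K), Pow(Add(4, K), -1)) = Mul(2, K, Pow(Add(4, K), -1)))
S = Rational(31, 30) (S = Add(Mul(2, 6, Pow(Add(4, 6), -1)), Add(0, Mul(-1, Pow(6, -1)))) = Add(Mul(2, 6, Pow(10, -1)), Add(0, Mul(-1, Rational(1, 6)))) = Add(Mul(2, 6, Rational(1, 10)), Add(0, Rational(-1, 6))) = Add(Rational(6, 5), Rational(-1, 6)) = Rational(31, 30) ≈ 1.0333)
Add(Mul(S, 103), -21) = Add(Mul(Rational(31, 30), 103), -21) = Add(Rational(3193, 30), -21) = Rational(2563, 30)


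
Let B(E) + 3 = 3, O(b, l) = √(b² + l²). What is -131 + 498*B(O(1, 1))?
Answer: -131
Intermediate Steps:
B(E) = 0 (B(E) = -3 + 3 = 0)
-131 + 498*B(O(1, 1)) = -131 + 498*0 = -131 + 0 = -131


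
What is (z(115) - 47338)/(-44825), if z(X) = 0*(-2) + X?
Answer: 4293/4075 ≈ 1.0535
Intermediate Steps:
z(X) = X (z(X) = 0 + X = X)
(z(115) - 47338)/(-44825) = (115 - 47338)/(-44825) = -47223*(-1/44825) = 4293/4075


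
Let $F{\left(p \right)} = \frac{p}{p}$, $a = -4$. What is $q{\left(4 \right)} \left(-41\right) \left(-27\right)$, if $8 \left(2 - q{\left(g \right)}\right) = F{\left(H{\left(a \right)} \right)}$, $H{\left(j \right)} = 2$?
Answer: $\frac{16605}{8} \approx 2075.6$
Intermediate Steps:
$F{\left(p \right)} = 1$
$q{\left(g \right)} = \frac{15}{8}$ ($q{\left(g \right)} = 2 - \frac{1}{8} = \frac{15}{8}$)
$q{\left(4 \right)} \left(-41\right) \left(-27\right) = \frac{15}{8} \left(-41\right) \left(-27\right) = \left(- \frac{615}{8}\right) \left(-27\right) = \frac{16605}{8}$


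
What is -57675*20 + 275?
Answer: -1153225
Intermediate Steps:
-57675*20 + 275 = -769*1500 + 275 = -1153500 + 275 = -1153225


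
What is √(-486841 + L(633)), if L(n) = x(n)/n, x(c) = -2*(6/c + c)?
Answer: I*√195072634839/633 ≈ 697.74*I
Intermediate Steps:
x(c) = -12/c - 2*c (x(c) = -2*(c + 6/c) = -12/c - 2*c)
L(n) = (-12/n - 2*n)/n
√(-486841 + L(633)) = √(-486841 + (-2 - 12/633²)) = √(-486841 + (-2 - 12*1/400689)) = √(-486841 + (-2 - 4/133563)) = √(-486841 - 267130/133563) = √(-65024211613/133563) = I*√195072634839/633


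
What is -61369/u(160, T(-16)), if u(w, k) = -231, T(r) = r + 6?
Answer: 797/3 ≈ 265.67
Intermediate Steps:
T(r) = 6 + r
-61369/u(160, T(-16)) = -61369/(-231) = -61369*(-1/231) = 797/3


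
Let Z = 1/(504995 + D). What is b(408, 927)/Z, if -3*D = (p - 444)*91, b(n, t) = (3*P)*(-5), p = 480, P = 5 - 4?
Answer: -7558545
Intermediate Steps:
P = 1
b(n, t) = -15 (b(n, t) = (3*1)*(-5) = 3*(-5) = -15)
D = -1092 (D = -(480 - 444)*91/3 = -12*91 = -1/3*3276 = -1092)
Z = 1/503903 (Z = 1/(504995 - 1092) = 1/503903 ≈ 1.9845e-6)
b(408, 927)/Z = -15/1/503903 = -15*503903 = -7558545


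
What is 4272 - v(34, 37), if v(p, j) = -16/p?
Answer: 72632/17 ≈ 4272.5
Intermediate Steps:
4272 - v(34, 37) = 4272 - (-16)/34 = 4272 - 1*(-8/17) = 4272 + 8/17 = 72632/17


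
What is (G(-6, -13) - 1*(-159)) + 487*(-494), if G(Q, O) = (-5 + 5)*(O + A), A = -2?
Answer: -240419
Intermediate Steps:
G(Q, O) = 0 (G(Q, O) = (-5 + 5)*(O - 2) = 0*(-2 + O) = 0)
(G(-6, -13) - 1*(-159)) + 487*(-494) = (0 - 1*(-159)) + 487*(-494) = (0 + 159) - 240578 = 159 - 240578 = -240419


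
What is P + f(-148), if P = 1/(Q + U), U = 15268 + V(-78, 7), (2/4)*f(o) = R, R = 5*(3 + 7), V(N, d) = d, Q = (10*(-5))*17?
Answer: 1442501/14425 ≈ 100.00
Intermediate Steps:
Q = -850 (Q = -50*17 = -850)
R = 50 (R = 5*10 = 50)
f(o) = 100 (f(o) = 2*50 = 100)
U = 15275 (U = 15268 + 7 = 15275)
P = 1/14425 (P = 1/(-850 + 15275) = 1/14425 ≈ 6.9324e-5)
P + f(-148) = 1/14425 + 100 = 1442501/14425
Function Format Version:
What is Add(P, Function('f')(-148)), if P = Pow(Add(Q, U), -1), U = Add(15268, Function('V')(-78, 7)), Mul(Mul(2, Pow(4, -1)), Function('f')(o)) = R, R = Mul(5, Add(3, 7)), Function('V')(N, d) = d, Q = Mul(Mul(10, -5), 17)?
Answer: Rational(1442501, 14425) ≈ 100.00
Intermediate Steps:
Q = -850 (Q = Mul(-50, 17) = -850)
R = 50 (R = Mul(5, 10) = 50)
Function('f')(o) = 100 (Function('f')(o) = Mul(2, 50) = 100)
U = 15275 (U = Add(15268, 7) = 15275)
P = Rational(1, 14425) (P = Pow(Add(-850, 15275), -1) = Pow(14425, -1) = Rational(1, 14425) ≈ 6.9324e-5)
Add(P, Function('f')(-148)) = Add(Rational(1, 14425), 100) = Rational(1442501, 14425)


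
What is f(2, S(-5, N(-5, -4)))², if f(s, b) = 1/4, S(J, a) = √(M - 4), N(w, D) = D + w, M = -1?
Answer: 1/16 ≈ 0.062500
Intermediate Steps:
S(J, a) = I*√5 (S(J, a) = √(-1 - 4) = √(-5) = I*√5)
f(s, b) = ¼
f(2, S(-5, N(-5, -4)))² = (¼)² = 1/16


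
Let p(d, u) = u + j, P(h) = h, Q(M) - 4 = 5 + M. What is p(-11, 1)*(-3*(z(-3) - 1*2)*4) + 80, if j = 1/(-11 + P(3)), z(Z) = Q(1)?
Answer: -4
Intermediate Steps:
Q(M) = 9 + M (Q(M) = 4 + (5 + M) = 9 + M)
z(Z) = 10 (z(Z) = 9 + 1 = 10)
j = -1/8 (j = 1/(-11 + 3) = 1/(-8) = -1/8 ≈ -0.12500)
p(d, u) = -1/8 + u (p(d, u) = u - 1/8 = -1/8 + u)
p(-11, 1)*(-3*(z(-3) - 1*2)*4) + 80 = (-1/8 + 1)*(-3*(10 - 1*2)*4) + 80 = 7*(-3*(10 - 2)*4)/8 + 80 = 7*(-3*8*4)/8 + 80 = 7*(-24*4)/8 + 80 = (7/8)*(-96) + 80 = -84 + 80 = -4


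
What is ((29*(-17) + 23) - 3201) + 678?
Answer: -2993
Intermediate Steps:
((29*(-17) + 23) - 3201) + 678 = ((-493 + 23) - 3201) + 678 = (-470 - 3201) + 678 = -3671 + 678 = -2993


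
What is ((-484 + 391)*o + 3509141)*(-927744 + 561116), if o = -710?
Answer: -1310757793388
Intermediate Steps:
((-484 + 391)*o + 3509141)*(-927744 + 561116) = ((-484 + 391)*(-710) + 3509141)*(-927744 + 561116) = (-93*(-710) + 3509141)*(-366628) = (66030 + 3509141)*(-366628) = 3575171*(-366628) = -1310757793388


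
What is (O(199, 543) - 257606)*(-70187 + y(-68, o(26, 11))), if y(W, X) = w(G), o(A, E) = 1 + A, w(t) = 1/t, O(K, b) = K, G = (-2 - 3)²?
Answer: 451665370318/25 ≈ 1.8067e+10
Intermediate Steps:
G = 25 (G = (-5)² = 25)
y(W, X) = 1/25
(O(199, 543) - 257606)*(-70187 + y(-68, o(26, 11))) = (199 - 257606)*(-70187 + 1/25) = -257407*(-1754674/25) = 451665370318/25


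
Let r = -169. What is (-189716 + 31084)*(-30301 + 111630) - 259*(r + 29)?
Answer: -12901345668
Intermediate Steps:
(-189716 + 31084)*(-30301 + 111630) - 259*(r + 29) = (-189716 + 31084)*(-30301 + 111630) - 259*(-169 + 29) = -158632*81329 - 259*(-140) = -12901381928 - 1*(-36260) = -12901381928 + 36260 = -12901345668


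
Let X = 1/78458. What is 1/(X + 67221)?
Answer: 78458/5274025219 ≈ 1.4876e-5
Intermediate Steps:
X = 1/78458 ≈ 1.2746e-5
1/(X + 67221) = 1/(1/78458 + 67221) = 1/(5274025219/78458) = 78458/5274025219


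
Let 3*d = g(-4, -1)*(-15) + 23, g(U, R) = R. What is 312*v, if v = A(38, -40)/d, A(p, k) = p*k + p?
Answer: -36504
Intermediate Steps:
A(p, k) = p + k*p (A(p, k) = k*p + p = p + k*p)
d = 38/3 (d = (-1*(-15) + 23)/3 = (15 + 23)/3 = (⅓)*38 = 38/3 ≈ 12.667)
v = -117 (v = (38*(1 - 40))/(38/3) = (38*(-39))*(3/38) = -1482*3/38 = -117)
312*v = 312*(-117) = -36504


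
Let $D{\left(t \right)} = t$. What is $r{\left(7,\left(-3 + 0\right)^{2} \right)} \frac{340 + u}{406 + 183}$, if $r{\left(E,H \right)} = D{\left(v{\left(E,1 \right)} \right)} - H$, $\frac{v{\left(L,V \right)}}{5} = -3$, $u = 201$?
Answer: $- \frac{12984}{589} \approx -22.044$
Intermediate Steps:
$v{\left(L,V \right)} = -15$ ($v{\left(L,V \right)} = 5 \left(-3\right) = -15$)
$r{\left(E,H \right)} = -15 - H$
$r{\left(7,\left(-3 + 0\right)^{2} \right)} \frac{340 + u}{406 + 183} = \left(-15 - \left(-3 + 0\right)^{2}\right) \frac{340 + 201}{406 + 183} = \left(-15 - \left(-3\right)^{2}\right) \frac{541}{589} = \left(-15 - 9\right) 541 \cdot \frac{1}{589} = \left(-15 - 9\right) \frac{541}{589} = \left(-24\right) \frac{541}{589} = - \frac{12984}{589}$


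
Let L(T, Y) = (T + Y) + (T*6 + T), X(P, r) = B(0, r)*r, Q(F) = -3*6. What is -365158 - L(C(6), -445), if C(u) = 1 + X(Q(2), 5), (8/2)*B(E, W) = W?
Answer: -364771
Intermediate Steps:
B(E, W) = W/4
Q(F) = -18
X(P, r) = r²/4 (X(P, r) = (r/4)*r = r²/4)
C(u) = 29/4 (C(u) = 1 + (¼)*5² = 1 + (¼)*25 = 1 + 25/4 = 29/4)
L(T, Y) = Y + 8*T (L(T, Y) = (T + Y) + (6*T + T) = (T + Y) + 7*T = Y + 8*T)
-365158 - L(C(6), -445) = -365158 - (-445 + 8*(29/4)) = -365158 - (-445 + 58) = -365158 - 1*(-387) = -365158 + 387 = -364771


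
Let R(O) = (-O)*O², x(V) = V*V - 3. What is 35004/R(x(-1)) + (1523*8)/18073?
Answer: 158181191/36146 ≈ 4376.2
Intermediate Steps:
x(V) = -3 + V² (x(V) = V² - 3 = -3 + V²)
R(O) = -O³
35004/R(x(-1)) + (1523*8)/18073 = 35004/((-(-3 + (-1)²)³)) + (1523*8)/18073 = 35004/((-(-3 + 1)³)) + 12184*(1/18073) = 35004/((-1*(-2)³)) + 12184/18073 = 35004/((-1*(-8))) + 12184/18073 = 35004/8 + 12184/18073 = 35004*(⅛) + 12184/18073 = 8751/2 + 12184/18073 = 158181191/36146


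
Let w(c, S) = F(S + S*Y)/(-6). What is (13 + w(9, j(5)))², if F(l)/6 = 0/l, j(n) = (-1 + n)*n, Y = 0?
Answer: 169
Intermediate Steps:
j(n) = n*(-1 + n)
F(l) = 0 (F(l) = 6*(0/l) = 6*0 = 0)
w(c, S) = 0 (w(c, S) = 0/(-6) = 0*(-⅙) = 0)
(13 + w(9, j(5)))² = (13 + 0)² = 13² = 169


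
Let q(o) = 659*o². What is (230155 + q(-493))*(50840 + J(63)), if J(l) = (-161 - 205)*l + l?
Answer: 4466322573870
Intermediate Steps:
J(l) = -365*l (J(l) = -366*l + l = -365*l)
(230155 + q(-493))*(50840 + J(63)) = (230155 + 659*(-493)²)*(50840 - 365*63) = (230155 + 659*243049)*(50840 - 22995) = (230155 + 160169291)*27845 = 160399446*27845 = 4466322573870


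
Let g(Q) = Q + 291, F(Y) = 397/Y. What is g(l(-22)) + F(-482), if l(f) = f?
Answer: 129261/482 ≈ 268.18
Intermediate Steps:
g(Q) = 291 + Q
g(l(-22)) + F(-482) = (291 - 22) + 397/(-482) = 269 + 397*(-1/482) = 269 - 397/482 = 129261/482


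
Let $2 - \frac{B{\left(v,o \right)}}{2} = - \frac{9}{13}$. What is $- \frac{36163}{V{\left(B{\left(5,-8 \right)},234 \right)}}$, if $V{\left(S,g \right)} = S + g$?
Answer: $- \frac{470119}{3112} \approx -151.07$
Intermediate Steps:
$B{\left(v,o \right)} = \frac{70}{13}$ ($B{\left(v,o \right)} = 4 - 2 \left(- \frac{9}{13}\right) = 4 - 2 \left(\left(-9\right) \frac{1}{13}\right) = 4 - - \frac{18}{13} = 4 + \frac{18}{13} = \frac{70}{13}$)
$- \frac{36163}{V{\left(B{\left(5,-8 \right)},234 \right)}} = - \frac{36163}{\frac{70}{13} + 234} = - \frac{36163}{\frac{3112}{13}} = \left(-36163\right) \frac{13}{3112} = - \frac{470119}{3112}$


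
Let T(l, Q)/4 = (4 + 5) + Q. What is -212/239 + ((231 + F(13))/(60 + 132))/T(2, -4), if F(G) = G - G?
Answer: -252957/305920 ≈ -0.82687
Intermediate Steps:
F(G) = 0
T(l, Q) = 36 + 4*Q (T(l, Q) = 4*((4 + 5) + Q) = 4*(9 + Q) = 36 + 4*Q)
-212/239 + ((231 + F(13))/(60 + 132))/T(2, -4) = -212/239 + ((231 + 0)/(60 + 132))/(36 + 4*(-4)) = -212*1/239 + (231/192)/(36 - 16) = -212/239 + (231*(1/192))/20 = -212/239 + (77/64)*(1/20) = -212/239 + 77/1280 = -252957/305920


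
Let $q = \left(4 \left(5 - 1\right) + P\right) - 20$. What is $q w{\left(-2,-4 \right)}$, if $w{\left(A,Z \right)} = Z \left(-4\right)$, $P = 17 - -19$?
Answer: $512$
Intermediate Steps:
$P = 36$ ($P = 17 + 19 = 36$)
$w{\left(A,Z \right)} = - 4 Z$
$q = 32$ ($q = \left(4 \left(5 - 1\right) + 36\right) - 20 = \left(4 \cdot 4 + 36\right) - 20 = \left(16 + 36\right) - 20 = 52 - 20 = 32$)
$q w{\left(-2,-4 \right)} = 32 \left(\left(-4\right) \left(-4\right)\right) = 32 \cdot 16 = 512$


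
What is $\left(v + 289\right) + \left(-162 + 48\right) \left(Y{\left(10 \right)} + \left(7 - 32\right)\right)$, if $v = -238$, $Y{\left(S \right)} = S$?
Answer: $1761$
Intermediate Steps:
$\left(v + 289\right) + \left(-162 + 48\right) \left(Y{\left(10 \right)} + \left(7 - 32\right)\right) = \left(-238 + 289\right) + \left(-162 + 48\right) \left(10 + \left(7 - 32\right)\right) = 51 - 114 \left(10 + \left(7 - 32\right)\right) = 51 - 114 \left(10 - 25\right) = 51 - -1710 = 51 + 1710 = 1761$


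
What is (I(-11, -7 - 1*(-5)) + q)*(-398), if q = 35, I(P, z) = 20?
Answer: -21890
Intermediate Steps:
(I(-11, -7 - 1*(-5)) + q)*(-398) = (20 + 35)*(-398) = 55*(-398) = -21890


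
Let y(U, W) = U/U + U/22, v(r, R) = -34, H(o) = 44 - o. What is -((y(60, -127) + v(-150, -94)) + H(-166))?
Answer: -1977/11 ≈ -179.73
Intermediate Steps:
y(U, W) = 1 + U/22 (y(U, W) = 1 + U*(1/22) = 1 + U/22)
-((y(60, -127) + v(-150, -94)) + H(-166)) = -(((1 + (1/22)*60) - 34) + (44 - 1*(-166))) = -(((1 + 30/11) - 34) + (44 + 166)) = -((41/11 - 34) + 210) = -(-333/11 + 210) = -1*1977/11 = -1977/11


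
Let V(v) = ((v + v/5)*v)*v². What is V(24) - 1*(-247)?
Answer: 1991891/5 ≈ 3.9838e+5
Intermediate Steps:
V(v) = 6*v⁴/5 (V(v) = ((v + v*(⅕))*v)*v² = ((v + v/5)*v)*v² = ((6*v/5)*v)*v² = (6*v²/5)*v² = 6*v⁴/5)
V(24) - 1*(-247) = (6/5)*24⁴ - 1*(-247) = (6/5)*331776 + 247 = 1990656/5 + 247 = 1991891/5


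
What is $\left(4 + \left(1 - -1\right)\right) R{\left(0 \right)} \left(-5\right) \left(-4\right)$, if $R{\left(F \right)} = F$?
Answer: $0$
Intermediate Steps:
$\left(4 + \left(1 - -1\right)\right) R{\left(0 \right)} \left(-5\right) \left(-4\right) = \left(4 + \left(1 - -1\right)\right) 0 \left(-5\right) \left(-4\right) = \left(4 + \left(1 + 1\right)\right) 0 \left(-5\right) \left(-4\right) = \left(4 + 2\right) 0 \left(-5\right) \left(-4\right) = 6 \cdot 0 \left(-5\right) \left(-4\right) = 0 \left(-5\right) \left(-4\right) = 0 \left(-4\right) = 0$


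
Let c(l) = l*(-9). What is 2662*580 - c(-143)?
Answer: 1542673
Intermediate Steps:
c(l) = -9*l
2662*580 - c(-143) = 2662*580 - (-9)*(-143) = 1543960 - 1*1287 = 1543960 - 1287 = 1542673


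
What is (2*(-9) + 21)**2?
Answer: 9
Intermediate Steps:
(2*(-9) + 21)**2 = (-18 + 21)**2 = 3**2 = 9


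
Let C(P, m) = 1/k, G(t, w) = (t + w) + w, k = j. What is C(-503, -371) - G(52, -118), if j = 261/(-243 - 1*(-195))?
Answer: 15992/87 ≈ 183.82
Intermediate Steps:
j = -87/16 (j = 261/(-243 + 195) = 261/(-48) = 261*(-1/48) = -87/16 ≈ -5.4375)
k = -87/16 ≈ -5.4375
G(t, w) = t + 2*w
C(P, m) = -16/87 (C(P, m) = 1/(-87/16) = -16/87)
C(-503, -371) - G(52, -118) = -16/87 - (52 + 2*(-118)) = -16/87 - (52 - 236) = -16/87 - 1*(-184) = -16/87 + 184 = 15992/87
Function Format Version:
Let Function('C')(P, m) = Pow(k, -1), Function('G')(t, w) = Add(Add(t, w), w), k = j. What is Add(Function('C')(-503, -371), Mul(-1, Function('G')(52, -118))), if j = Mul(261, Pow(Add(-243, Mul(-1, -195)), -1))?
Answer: Rational(15992, 87) ≈ 183.82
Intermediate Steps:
j = Rational(-87, 16) (j = Mul(261, Pow(Add(-243, 195), -1)) = Mul(261, Pow(-48, -1)) = Mul(261, Rational(-1, 48)) = Rational(-87, 16) ≈ -5.4375)
k = Rational(-87, 16) ≈ -5.4375
Function('G')(t, w) = Add(t, Mul(2, w))
Function('C')(P, m) = Rational(-16, 87) (Function('C')(P, m) = Pow(Rational(-87, 16), -1) = Rational(-16, 87))
Add(Function('C')(-503, -371), Mul(-1, Function('G')(52, -118))) = Add(Rational(-16, 87), Mul(-1, Add(52, Mul(2, -118)))) = Add(Rational(-16, 87), Mul(-1, Add(52, -236))) = Add(Rational(-16, 87), Mul(-1, -184)) = Add(Rational(-16, 87), 184) = Rational(15992, 87)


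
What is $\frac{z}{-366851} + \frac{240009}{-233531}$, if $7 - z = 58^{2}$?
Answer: $- \frac{87263578092}{85671080881} \approx -1.0186$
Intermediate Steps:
$z = -3357$ ($z = 7 - 58^{2} = 7 - 3364 = -3357$)
$\frac{z}{-366851} + \frac{240009}{-233531} = - \frac{3357}{-366851} + \frac{240009}{-233531} = \left(-3357\right) \left(- \frac{1}{366851}\right) + 240009 \left(- \frac{1}{233531}\right) = \frac{3357}{366851} - \frac{240009}{233531} = - \frac{87263578092}{85671080881}$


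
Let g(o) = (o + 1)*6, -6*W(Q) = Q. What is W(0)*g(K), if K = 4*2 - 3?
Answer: 0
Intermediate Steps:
W(Q) = -Q/6
K = 5 (K = 8 - 3 = 5)
g(o) = 6 + 6*o (g(o) = (1 + o)*6 = 6 + 6*o)
W(0)*g(K) = (-⅙*0)*(6 + 6*5) = 0*(6 + 30) = 0*36 = 0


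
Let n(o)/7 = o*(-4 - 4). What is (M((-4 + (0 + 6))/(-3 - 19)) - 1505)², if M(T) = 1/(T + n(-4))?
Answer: 13740395894416/6066369 ≈ 2.2650e+6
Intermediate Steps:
n(o) = -56*o (n(o) = 7*(o*(-4 - 4)) = 7*(o*(-8)) = 7*(-8*o) = -56*o)
M(T) = 1/(224 + T) (M(T) = 1/(T - 56*(-4)) = 1/(T + 224) = 1/(224 + T))
(M((-4 + (0 + 6))/(-3 - 19)) - 1505)² = (1/(224 + (-4 + (0 + 6))/(-3 - 19)) - 1505)² = (1/(224 + (-4 + 6)/(-22)) - 1505)² = (1/(224 + 2*(-1/22)) - 1505)² = (1/(224 - 1/11) - 1505)² = (1/(2463/11) - 1505)² = (11/2463 - 1505)² = (-3706804/2463)² = 13740395894416/6066369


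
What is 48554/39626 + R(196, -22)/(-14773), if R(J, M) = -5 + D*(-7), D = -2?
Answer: 358465804/292697449 ≈ 1.2247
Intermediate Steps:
R(J, M) = 9 (R(J, M) = -5 - 2*(-7) = -5 + 14 = 9)
48554/39626 + R(196, -22)/(-14773) = 48554/39626 + 9/(-14773) = 48554*(1/39626) + 9*(-1/14773) = 24277/19813 - 9/14773 = 358465804/292697449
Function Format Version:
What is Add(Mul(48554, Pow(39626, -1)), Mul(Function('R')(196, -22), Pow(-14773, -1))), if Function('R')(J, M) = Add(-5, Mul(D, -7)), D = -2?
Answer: Rational(358465804, 292697449) ≈ 1.2247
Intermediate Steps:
Function('R')(J, M) = 9 (Function('R')(J, M) = Add(-5, Mul(-2, -7)) = Add(-5, 14) = 9)
Add(Mul(48554, Pow(39626, -1)), Mul(Function('R')(196, -22), Pow(-14773, -1))) = Add(Mul(48554, Pow(39626, -1)), Mul(9, Pow(-14773, -1))) = Add(Mul(48554, Rational(1, 39626)), Mul(9, Rational(-1, 14773))) = Add(Rational(24277, 19813), Rational(-9, 14773)) = Rational(358465804, 292697449)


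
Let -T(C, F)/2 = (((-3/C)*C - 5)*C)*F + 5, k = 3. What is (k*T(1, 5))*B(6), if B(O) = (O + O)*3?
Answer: 7560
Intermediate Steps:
B(O) = 6*O (B(O) = (2*O)*3 = 6*O)
T(C, F) = -10 + 16*C*F (T(C, F) = -2*((((-3/C)*C - 5)*C)*F + 5) = -2*(((-3 - 5)*C)*F + 5) = -2*((-8*C)*F + 5) = -2*(-8*C*F + 5) = -2*(5 - 8*C*F) = -10 + 16*C*F)
(k*T(1, 5))*B(6) = (3*(-10 + 16*1*5))*(6*6) = (3*(-10 + 80))*36 = (3*70)*36 = 210*36 = 7560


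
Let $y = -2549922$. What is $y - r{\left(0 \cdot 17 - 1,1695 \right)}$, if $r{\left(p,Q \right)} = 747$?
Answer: $-2550669$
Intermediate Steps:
$y - r{\left(0 \cdot 17 - 1,1695 \right)} = -2549922 - 747 = -2550669$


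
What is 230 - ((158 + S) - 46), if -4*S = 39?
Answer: 511/4 ≈ 127.75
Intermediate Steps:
S = -39/4 (S = -1/4*39 = -39/4 ≈ -9.7500)
230 - ((158 + S) - 46) = 230 - ((158 - 39/4) - 46) = 230 - (593/4 - 46) = 230 - 1*409/4 = 230 - 409/4 = 511/4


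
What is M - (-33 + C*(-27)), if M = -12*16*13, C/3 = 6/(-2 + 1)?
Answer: -2949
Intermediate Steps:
C = -18 (C = 3*(6/(-2 + 1)) = 3*(6/(-1)) = 3*(6*(-1)) = 3*(-6) = -18)
M = -2496 (M = -192*13 = -2496)
M - (-33 + C*(-27)) = -2496 - (-33 - 18*(-27)) = -2496 - (-33 + 486) = -2496 - 1*453 = -2496 - 453 = -2949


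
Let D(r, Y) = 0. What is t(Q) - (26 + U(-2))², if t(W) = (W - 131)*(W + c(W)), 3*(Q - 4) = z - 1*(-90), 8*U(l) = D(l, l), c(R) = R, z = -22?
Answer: -56164/9 ≈ -6240.4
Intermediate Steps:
U(l) = 0 (U(l) = (⅛)*0 = 0)
Q = 80/3 (Q = 4 + (-22 - 1*(-90))/3 = 4 + (-22 + 90)/3 = 4 + (⅓)*68 = 4 + 68/3 = 80/3 ≈ 26.667)
t(W) = 2*W*(-131 + W) (t(W) = (W - 131)*(W + W) = (-131 + W)*(2*W) = 2*W*(-131 + W))
t(Q) - (26 + U(-2))² = 2*(80/3)*(-131 + 80/3) - (26 + 0)² = 2*(80/3)*(-313/3) - 1*26² = -50080/9 - 1*676 = -50080/9 - 676 = -56164/9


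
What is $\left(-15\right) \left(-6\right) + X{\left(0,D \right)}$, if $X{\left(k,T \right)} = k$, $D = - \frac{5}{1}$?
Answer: $90$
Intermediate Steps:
$D = -5$ ($D = \left(-5\right) 1 = -5$)
$\left(-15\right) \left(-6\right) + X{\left(0,D \right)} = \left(-15\right) \left(-6\right) + 0 = 90 + 0 = 90$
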